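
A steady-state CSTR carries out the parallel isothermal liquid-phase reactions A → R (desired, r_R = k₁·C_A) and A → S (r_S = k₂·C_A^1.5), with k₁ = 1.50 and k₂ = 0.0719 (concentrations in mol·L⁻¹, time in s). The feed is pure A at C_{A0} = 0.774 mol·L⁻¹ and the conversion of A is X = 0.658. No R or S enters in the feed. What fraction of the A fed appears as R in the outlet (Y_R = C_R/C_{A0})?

0.642

Exit C_A = C_{A0}(1−X) = 0.774×0.342 = 0.2647 mol·L⁻¹.
A CSTR operates uniformly at the exit composition, giving r_R = 0.3971 and r_S = 0.009792 (each k·C_A^n at C_A = 0.2647).
Fraction of consumed A going to R: r_R/(r_R+r_S) = 0.9759.
C_R = 0.9759·C_{A0}·X = 0.9759×0.774×0.658 = 0.497 mol·L⁻¹; Y_R = C_R/C_{A0} = 0.642.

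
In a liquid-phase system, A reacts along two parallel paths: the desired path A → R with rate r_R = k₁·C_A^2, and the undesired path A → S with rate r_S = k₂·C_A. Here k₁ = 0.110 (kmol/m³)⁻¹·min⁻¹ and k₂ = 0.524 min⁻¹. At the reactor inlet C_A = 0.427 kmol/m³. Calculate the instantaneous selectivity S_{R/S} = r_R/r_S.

S_{R/S} = r_R/r_S = (k₁·C_A^2)/(k₂·C_A) = (k₁/k₂)·C_A.
= (0.110×0.4270^2) / (0.524×0.4270) = 0.02006/0.2237 = 0.0896.
Since the desired path is higher order in A, keeping C_A high (PFR or concentrated feed) favours R.

0.0896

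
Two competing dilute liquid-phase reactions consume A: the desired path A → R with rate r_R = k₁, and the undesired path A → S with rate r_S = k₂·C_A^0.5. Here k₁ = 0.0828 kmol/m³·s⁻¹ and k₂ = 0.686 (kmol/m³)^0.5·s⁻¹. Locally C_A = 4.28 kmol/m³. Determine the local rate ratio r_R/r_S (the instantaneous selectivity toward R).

0.0583

S_{R/S} = r_R/r_S = (k₁)/(k₂·C_A^0.5) = (k₁/k₂)·C_A^-0.5.
= (0.0828) / (0.686×4.280^0.5) = 0.08280/1.419 = 0.0583.
The undesired path is higher order in A, so low C_A (CSTR or dilute feed) favours R.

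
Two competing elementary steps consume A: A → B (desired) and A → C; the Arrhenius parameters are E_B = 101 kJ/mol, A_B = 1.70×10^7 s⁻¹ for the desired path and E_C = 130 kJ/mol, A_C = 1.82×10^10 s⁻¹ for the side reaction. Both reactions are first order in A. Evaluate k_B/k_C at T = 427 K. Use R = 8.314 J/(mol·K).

k_B/k_C = (A_B/A_C)·exp[−(E_B−E_C)/(RT)] = (A_B/A_C)·exp[(E_C−E_B)/(RT)].
(E_C−E_B)/(RT) = (130−101)×10³/(8.314×427) = 29000/3550 = 8.169.
k_B/k_C = (1.70×10^7/1.82×10^10)·exp(8.169) = 9.341×10^-4 × 3529 = 3.30.

3.30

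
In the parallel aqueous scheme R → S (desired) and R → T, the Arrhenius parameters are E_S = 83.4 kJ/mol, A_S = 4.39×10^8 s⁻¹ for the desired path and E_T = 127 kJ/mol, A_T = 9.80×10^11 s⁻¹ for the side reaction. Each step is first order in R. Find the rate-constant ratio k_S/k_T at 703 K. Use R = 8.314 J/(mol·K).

0.778

k_S/k_T = (A_S/A_T)·exp[−(E_S−E_T)/(RT)] = (A_S/A_T)·exp[(E_T−E_S)/(RT)].
(E_T−E_S)/(RT) = (127−83.4)×10³/(8.314×703) = 43600/5845 = 7.460.
k_S/k_T = (4.39×10^8/9.80×10^11)·exp(7.460) = 4.480×10^-4 × 1737 = 0.778.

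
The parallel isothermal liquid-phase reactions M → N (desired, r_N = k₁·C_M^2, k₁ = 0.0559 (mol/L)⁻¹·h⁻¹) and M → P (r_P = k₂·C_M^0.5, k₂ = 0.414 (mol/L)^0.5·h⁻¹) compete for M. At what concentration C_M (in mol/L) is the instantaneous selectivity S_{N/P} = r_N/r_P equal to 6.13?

12.7 mol/L

S_{N/P} = (k₁/k₂)·C_M^1.5 ⇒ C_M = (S·k₂/k₁)^(1/1.5).
= (6.13×0.414/0.0559)^(0.6667) = (45.40)^(0.6667) = 12.7 mol/L.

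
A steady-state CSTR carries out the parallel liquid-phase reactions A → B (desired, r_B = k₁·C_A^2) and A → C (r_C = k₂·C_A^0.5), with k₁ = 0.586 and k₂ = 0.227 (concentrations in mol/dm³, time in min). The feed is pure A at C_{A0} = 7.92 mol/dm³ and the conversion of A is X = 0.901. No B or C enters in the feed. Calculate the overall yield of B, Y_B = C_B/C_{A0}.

0.578

Exit C_A = C_{A0}(1−X) = 7.92×0.0990 = 0.7841 mol/dm³.
In a CSTR the entire volume is at exit conditions, so r_B = 0.586×0.7841^2 = 0.3603 and r_C = 0.227×0.7841^0.5 = 0.2010.
Fraction of consumed A going to B: r_B/(r_B+r_C) = 0.6419.
C_B = 0.6419·C_{A0}·X = 0.6419×7.92×0.901 = 4.58 mol/dm³; Y_B = C_B/C_{A0} = 0.578.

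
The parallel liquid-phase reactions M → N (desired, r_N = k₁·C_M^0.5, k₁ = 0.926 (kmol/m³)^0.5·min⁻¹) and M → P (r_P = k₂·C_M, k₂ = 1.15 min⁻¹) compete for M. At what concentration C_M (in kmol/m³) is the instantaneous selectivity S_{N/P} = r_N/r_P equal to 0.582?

S_{N/P} = (k₁/k₂)·C_M^-0.5 ⇒ C_M = (S·k₂/k₁)^(-2).
= (0.582×1.15/0.926)^(-2) = (0.7228)^(-2) = 1.91 kmol/m³.

1.91 kmol/m³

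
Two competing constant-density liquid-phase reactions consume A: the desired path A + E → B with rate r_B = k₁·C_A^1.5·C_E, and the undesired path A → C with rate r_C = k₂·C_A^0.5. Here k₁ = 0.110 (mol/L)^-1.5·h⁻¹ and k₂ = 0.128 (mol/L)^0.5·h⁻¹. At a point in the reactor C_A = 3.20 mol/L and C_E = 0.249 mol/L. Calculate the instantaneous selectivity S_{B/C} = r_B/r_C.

S_{B/C} = r_B/r_C = (k₁·C_A^1.5·C_E)/(k₂·C_A^0.5) = (k₁/k₂)·C_A·C_E.
= (0.110×3.200^1.5×0.2490) / (0.128×3.200^0.5) = 0.1568/0.2290 = 0.685.

0.685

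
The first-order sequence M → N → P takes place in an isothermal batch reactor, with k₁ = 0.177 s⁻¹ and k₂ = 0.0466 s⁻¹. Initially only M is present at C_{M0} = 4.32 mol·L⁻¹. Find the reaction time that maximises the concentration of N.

The intermediate peaks when r₁ = r₂, i.e. k₁e^(−k₁t) = k₂e^(−k₂t), giving t_opt = ln(k₂/k₁)/(k₂−k₁).
= ln(0.0466/0.177)/(0.0466−0.177) = ln(0.2633)/-0.1304 = -1.335/-0.1304 = 10.2 s.

10.2 s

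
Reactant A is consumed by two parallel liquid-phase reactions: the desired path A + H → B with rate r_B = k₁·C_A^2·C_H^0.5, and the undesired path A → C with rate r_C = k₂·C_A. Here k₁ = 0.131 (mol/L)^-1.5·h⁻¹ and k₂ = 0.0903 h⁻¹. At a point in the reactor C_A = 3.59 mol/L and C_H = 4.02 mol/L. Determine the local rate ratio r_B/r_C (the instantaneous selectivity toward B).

10.4

S_{B/C} = r_B/r_C = (k₁·C_A^2·C_H^0.5)/(k₂·C_A) = (k₁/k₂)·C_A·C_H^0.5.
= (0.131×3.590^2×4.020^0.5) / (0.0903×3.590) = 3.385/0.3242 = 10.4.
Since the desired path is higher order in A, keeping C_A high (PFR or concentrated feed) favours B.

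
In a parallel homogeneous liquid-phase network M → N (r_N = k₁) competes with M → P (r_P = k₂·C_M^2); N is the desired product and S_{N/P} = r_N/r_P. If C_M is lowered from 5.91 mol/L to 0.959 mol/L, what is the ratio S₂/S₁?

38.0

S_{N/P} = (k₁/k₂)·C_M^-2, so S₂/S₁ = (C_{M,2}/C_{M,1})^-2.
= (0.959/5.91)^(-2) = (0.1623)^(-2) = 38.0.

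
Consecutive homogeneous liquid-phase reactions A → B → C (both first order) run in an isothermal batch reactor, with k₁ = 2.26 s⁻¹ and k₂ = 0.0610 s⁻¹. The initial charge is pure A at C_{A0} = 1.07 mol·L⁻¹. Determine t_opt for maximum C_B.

Setting dC_B/dt = 0 gives t_opt = ln(k₂/k₁)/(k₂−k₁).
= ln(0.0610/2.26)/(0.0610−2.26) = ln(0.02699)/-2.199 = -3.612/-2.199 = 1.64 s.

1.64 s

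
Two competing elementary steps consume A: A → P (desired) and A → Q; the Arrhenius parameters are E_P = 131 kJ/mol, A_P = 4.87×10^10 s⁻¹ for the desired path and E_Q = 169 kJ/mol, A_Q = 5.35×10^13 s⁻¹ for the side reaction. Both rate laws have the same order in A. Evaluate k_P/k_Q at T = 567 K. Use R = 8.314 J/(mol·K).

2.88

k_P/k_Q = (A_P/A_Q)·exp[−(E_P−E_Q)/(RT)] = (A_P/A_Q)·exp[(E_Q−E_P)/(RT)].
(E_Q−E_P)/(RT) = (169−131)×10³/(8.314×567) = 38000/4714 = 8.061.
k_P/k_Q = (4.87×10^10/5.35×10^13)·exp(8.061) = 9.103×10^-4 × 3169 = 2.88.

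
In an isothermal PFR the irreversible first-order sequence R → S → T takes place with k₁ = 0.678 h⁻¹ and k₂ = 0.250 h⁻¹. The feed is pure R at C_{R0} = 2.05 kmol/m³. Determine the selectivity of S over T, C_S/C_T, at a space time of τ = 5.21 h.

The intermediate concentration in a first-order A→B→C sequence is C_S = k₁C_{R0}(e^(−k₁τ) − e^(−k₂τ))/(k₂−k₁).
e^(−k₁τ) = e^(−0.678×5.21) = e^(−3.532) = 0.02924; e^(−k₂τ) = e^(−1.302) = 0.2719.
C_S = 0.678×2.05/(0.250−0.678) × (0.02924−0.2719) = (-3.247)×(-0.2426) = 0.7879 kmol/m³.
C_R = C_{R0}e^(−k₁τ) = 0.05993 kmol/m³, so C_T = C_{R0}−C_R−C_S = 1.202 kmol/m³; C_S/C_T = 0.655.

0.655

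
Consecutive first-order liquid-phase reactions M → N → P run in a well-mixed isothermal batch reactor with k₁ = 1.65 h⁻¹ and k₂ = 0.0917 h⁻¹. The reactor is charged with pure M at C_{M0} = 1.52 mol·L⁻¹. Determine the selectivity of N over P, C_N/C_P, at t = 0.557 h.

Solving the coupled first-order balances gives C_N(t) = [k₁/(k₂−k₁)]·C_{M0}·(e^(−k₁t) − e^(−k₂t)).
e^(−k₁t) = e^(−1.65×0.557) = e^(−0.9191) = 0.3989; e^(−k₂t) = e^(−0.05108) = 0.9502.
C_N = 1.65×1.52/(0.0917−1.65) × (0.3989−0.9502) = (-1.609)×(-0.5513) = 0.8873 mol·L⁻¹.
C_M = C_{M0}e^(−k₁t) = 0.6063 mol·L⁻¹, so C_P = C_{M0}−C_M−C_N = 0.02638 mol·L⁻¹; C_N/C_P = 33.6.

33.6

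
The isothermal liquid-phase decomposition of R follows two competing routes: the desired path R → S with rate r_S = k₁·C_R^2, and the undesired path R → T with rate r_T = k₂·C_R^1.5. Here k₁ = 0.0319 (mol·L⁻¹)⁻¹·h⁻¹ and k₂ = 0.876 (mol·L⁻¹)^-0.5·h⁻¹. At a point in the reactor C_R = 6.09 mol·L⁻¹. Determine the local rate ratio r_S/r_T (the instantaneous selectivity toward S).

0.0899

S_{S/T} = r_S/r_T = (k₁·C_R^2)/(k₂·C_R^1.5) = (k₁/k₂)·C_R^0.5.
= (0.0319×6.090^2) / (0.876×6.090^1.5) = 1.183/13.17 = 0.0899.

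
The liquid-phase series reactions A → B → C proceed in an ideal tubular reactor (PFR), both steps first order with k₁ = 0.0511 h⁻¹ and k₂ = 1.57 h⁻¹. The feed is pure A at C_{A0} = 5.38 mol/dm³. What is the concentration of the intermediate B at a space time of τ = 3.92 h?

The intermediate concentration in a first-order A→B→C sequence is C_B = k₁C_{A0}(e^(−k₁τ) − e^(−k₂τ))/(k₂−k₁).
e^(−k₁τ) = e^(−0.0511×3.92) = e^(−0.2003) = 0.8185; e^(−k₂τ) = e^(−6.154) = 0.002124.
C_B = 0.0511×5.38/(1.57−0.0511) × (0.8185−0.002124) = 0.1810×0.8164 = 0.1478 mol/dm³.

0.148 mol/dm³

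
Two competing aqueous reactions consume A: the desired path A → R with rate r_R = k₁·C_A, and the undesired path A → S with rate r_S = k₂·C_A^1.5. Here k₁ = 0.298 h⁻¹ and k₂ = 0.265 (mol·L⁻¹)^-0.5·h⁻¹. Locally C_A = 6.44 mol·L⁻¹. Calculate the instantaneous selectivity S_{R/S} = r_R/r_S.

0.443

S_{R/S} = r_R/r_S = (k₁·C_A)/(k₂·C_A^1.5) = (k₁/k₂)·C_A^-0.5.
= (0.298×6.440) / (0.265×6.440^1.5) = 1.919/4.331 = 0.443.
The undesired path is higher order in A, so low C_A (CSTR or dilute feed) favours R.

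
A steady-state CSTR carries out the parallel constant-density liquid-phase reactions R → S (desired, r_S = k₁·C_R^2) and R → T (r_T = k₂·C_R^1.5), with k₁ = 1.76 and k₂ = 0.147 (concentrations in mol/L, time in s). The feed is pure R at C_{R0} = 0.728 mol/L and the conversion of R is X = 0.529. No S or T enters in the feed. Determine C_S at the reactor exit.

Exit C_R = C_{R0}(1−X) = 0.728×0.471 = 0.3429 mol/L.
A CSTR operates uniformly at the exit composition, giving r_S = 0.2069 and r_T = 0.02952 (each k·C_R^n at C_R = 0.3429).
Fraction of consumed R going to S: r_S/(r_S+r_T) = 0.8752.
C_S = 0.8752·C_{R0}·X = 0.8752×0.728×0.529 = 0.337 mol/L.

0.337 mol/L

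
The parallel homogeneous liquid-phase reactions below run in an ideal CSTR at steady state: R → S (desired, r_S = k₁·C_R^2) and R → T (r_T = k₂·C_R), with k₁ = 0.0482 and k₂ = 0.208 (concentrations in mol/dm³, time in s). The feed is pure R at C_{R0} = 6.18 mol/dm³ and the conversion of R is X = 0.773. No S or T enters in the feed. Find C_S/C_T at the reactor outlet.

Exit C_R = C_{R0}(1−X) = 6.18×0.227 = 1.403 mol/dm³.
A CSTR operates uniformly at the exit composition, giving r_S = 0.09486 and r_T = 0.2918 (each k·C_R^n at C_R = 1.403).
Overall selectivity = C_S/C_T = r_Sτ/(r_Tτ) = r_S/r_T = 0.325.

0.325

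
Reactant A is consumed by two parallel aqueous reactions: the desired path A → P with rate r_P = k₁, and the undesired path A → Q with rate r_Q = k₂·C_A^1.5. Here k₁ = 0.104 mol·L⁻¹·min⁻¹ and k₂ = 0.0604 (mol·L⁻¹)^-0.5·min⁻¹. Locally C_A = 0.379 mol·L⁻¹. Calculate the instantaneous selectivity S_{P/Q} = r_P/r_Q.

7.38

S_{P/Q} = r_P/r_Q = (k₁)/(k₂·C_A^1.5) = (k₁/k₂)·C_A^-1.5.
= (0.104) / (0.0604×0.3790^1.5) = 0.1040/0.01409 = 7.38.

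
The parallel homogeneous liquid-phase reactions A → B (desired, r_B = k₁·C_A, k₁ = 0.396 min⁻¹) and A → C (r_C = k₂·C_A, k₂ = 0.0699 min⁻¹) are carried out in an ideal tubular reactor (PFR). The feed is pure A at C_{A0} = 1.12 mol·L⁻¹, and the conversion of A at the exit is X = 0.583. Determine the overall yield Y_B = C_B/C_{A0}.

C_A = C_{A0}(1−X) = 0.4670 mol·L⁻¹.
Both paths are first order in A, so the instantaneous fraction to B is constant: dC_B/d(−C_A) = k₁/(k₁+k₂) = 0.8500.
C_B = 0.8500·(C_{A0}−C_A) = 0.8500×0.6530 = 0.555 mol·L⁻¹.
Y_B = C_B/C_{A0} = 0.5550/1.12 = 0.496.

0.496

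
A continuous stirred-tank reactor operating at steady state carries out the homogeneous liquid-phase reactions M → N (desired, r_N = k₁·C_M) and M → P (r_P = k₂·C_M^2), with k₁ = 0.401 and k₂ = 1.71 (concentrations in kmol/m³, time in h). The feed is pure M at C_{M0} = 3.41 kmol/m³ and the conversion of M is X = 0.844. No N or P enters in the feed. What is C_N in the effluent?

0.881 kmol/m³

Exit C_M = C_{M0}(1−X) = 3.41×0.156 = 0.5320 kmol/m³.
In a CSTR the entire volume is at exit conditions, so r_N = 0.401×0.5320 = 0.2133 and r_P = 1.71×0.5320^2 = 0.4839.
Fraction of consumed M going to N: r_N/(r_N+r_P) = 0.3060.
C_N = 0.3060·C_{M0}·X = 0.3060×3.41×0.844 = 0.881 kmol/m³.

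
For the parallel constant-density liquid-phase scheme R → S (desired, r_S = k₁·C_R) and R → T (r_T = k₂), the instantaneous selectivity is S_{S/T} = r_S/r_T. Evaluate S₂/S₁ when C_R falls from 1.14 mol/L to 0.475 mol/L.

0.417

S_{S/T} = (k₁/k₂)·C_R, so S₂/S₁ = (C_{R,2}/C_{R,1}).
= 0.475/1.14 = 0.417.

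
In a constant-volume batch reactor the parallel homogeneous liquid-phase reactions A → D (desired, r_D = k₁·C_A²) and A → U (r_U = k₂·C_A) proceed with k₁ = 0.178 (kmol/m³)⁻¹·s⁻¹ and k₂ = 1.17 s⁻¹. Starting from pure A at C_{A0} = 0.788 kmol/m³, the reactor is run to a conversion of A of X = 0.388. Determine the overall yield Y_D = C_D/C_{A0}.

0.0341

C_A = C_{A0}(1−X) = 0.4823 kmol/m³.
Along a PFR/batch, dC_U/dC_A = −r_U/(r_D+r_U) = −k₂/(k₂+k₁·C_A).
Integrating from C_{A0} to C_A: C_U = (1.17/0.178)·ln[(1.17+0.178·0.788)/(1.17+0.178·0.482)] = 6.573·ln(1.310/1.256) = 0.2788 kmol/m³.
Then C_D = (C_{A0}−C_A) − C_U = 0.3057 − 0.2788 = 0.02690 kmol/m³.
Y_D = C_D/C_{A0} = 0.02690/0.788 = 0.0341.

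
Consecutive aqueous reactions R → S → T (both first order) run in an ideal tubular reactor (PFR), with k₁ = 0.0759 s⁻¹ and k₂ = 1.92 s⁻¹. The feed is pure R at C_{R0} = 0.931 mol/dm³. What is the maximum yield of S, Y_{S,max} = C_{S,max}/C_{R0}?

0.0346

For a first-order series the maximum intermediate yield is C_{S,max}/C_{R0} = (k₁/k₂)^[k₂/(k₂−k₁)].
= (0.0759/1.92)^(1.92/(1.92−0.0759)) = (0.03953)^(1.041) = 0.03461.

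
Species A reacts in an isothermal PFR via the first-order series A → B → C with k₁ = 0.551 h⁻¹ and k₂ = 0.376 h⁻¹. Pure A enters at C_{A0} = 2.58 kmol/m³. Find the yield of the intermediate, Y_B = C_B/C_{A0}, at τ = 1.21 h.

Solving the coupled first-order balances gives C_B(τ) = [k₁/(k₂−k₁)]·C_{A0}·(e^(−k₁τ) − e^(−k₂τ)).
e^(−k₁τ) = e^(−0.551×1.21) = e^(−0.6667) = 0.5134; e^(−k₂τ) = e^(−0.4550) = 0.6345.
C_B = 0.551×2.58/(0.376−0.551) × (0.5134−0.6345) = (-8.123)×(-0.1211) = 0.9836 kmol/m³.
Y_B = C_B/C_{A0} = 0.9836/2.58 = 0.381.

0.381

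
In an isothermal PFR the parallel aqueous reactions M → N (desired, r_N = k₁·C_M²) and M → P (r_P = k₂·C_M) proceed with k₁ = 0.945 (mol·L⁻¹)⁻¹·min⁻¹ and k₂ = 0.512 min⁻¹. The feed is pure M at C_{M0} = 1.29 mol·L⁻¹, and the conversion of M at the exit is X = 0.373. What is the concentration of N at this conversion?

C_M = C_{M0}(1−X) = 0.8088 mol·L⁻¹.
Along a PFR/batch, dC_P/dC_M = −r_P/(r_N+r_P) = −k₂/(k₂+k₁·C_M).
Integrating from C_{M0} to C_M: C_P = (0.512/0.945)·ln[(0.512+0.945·1.29)/(0.512+0.945·0.809)] = 0.5418·ln(1.731/1.276) = 0.1651 mol·L⁻¹.
Then C_N = (C_{M0}−C_M) − C_P = 0.4812 − 0.1651 = 0.3161 mol·L⁻¹.

0.316 mol·L⁻¹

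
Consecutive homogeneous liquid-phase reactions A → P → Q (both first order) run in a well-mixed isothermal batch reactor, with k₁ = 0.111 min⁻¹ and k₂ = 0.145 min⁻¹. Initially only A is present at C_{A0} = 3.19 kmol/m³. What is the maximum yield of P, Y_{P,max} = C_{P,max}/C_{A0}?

Evaluating C_P at t_opt = ln(k₂/k₁)/(k₂−k₁) gives C_{P,max}/C_{A0} = (k₁/k₂)^[k₂/(k₂−k₁)].
= (0.111/0.145)^(0.145/(0.145−0.111)) = (0.7655)^(4.265) = 0.3200.

0.320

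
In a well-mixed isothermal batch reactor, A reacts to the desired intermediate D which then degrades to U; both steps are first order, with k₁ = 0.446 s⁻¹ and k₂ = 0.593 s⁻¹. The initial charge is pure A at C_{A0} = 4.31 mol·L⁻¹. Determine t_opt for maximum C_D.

Setting dC_D/dt = 0 gives t_opt = ln(k₂/k₁)/(k₂−k₁).
= ln(0.593/0.446)/(0.593−0.446) = ln(1.330)/0.1470 = 0.2849/0.1470 = 1.94 s.

1.94 s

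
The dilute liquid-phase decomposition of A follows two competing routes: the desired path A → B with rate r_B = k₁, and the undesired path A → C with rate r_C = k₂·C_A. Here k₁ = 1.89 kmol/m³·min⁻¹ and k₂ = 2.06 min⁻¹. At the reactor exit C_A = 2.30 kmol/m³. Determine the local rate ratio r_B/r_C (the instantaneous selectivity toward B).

0.399

S_{B/C} = r_B/r_C = (k₁)/(k₂·C_A) = (k₁/k₂)·C_A⁻¹.
= (1.89) / (2.06×2.300) = 1.890/4.738 = 0.399.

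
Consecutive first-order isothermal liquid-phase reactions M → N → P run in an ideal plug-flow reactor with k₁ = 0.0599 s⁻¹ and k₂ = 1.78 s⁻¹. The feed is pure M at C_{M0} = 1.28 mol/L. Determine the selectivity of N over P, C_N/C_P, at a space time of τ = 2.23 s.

The intermediate concentration in a first-order A→B→C sequence is C_N = k₁C_{M0}(e^(−k₁τ) − e^(−k₂τ))/(k₂−k₁).
e^(−k₁τ) = e^(−0.0599×2.23) = e^(−0.1336) = 0.8750; e^(−k₂τ) = e^(−3.969) = 0.01888.
C_N = 0.0599×1.28/(1.78−0.0599) × (0.8750−0.01888) = 0.04457×0.8561 = 0.03816 mol/L.
C_M = C_{M0}e^(−k₁τ) = 1.120 mol/L, so C_P = C_{M0}−C_M−C_N = 0.1219 mol/L; C_N/C_P = 0.313.

0.313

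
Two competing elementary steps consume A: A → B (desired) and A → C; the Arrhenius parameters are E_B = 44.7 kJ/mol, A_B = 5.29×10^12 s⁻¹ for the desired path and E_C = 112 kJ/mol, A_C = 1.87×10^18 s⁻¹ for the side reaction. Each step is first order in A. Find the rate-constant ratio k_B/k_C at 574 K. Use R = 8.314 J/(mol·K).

k_B/k_C = (A_B/A_C)·exp[−(E_B−E_C)/(RT)] = (A_B/A_C)·exp[(E_C−E_B)/(RT)].
(E_C−E_B)/(RT) = (112−44.7)×10³/(8.314×574) = 67300/4772 = 14.10.
k_B/k_C = (5.29×10^12/1.87×10^18)·exp(14.10) = 2.829×10^-6 × 1.332×10^6 = 3.77.
Since E_B < E_C, lowering the temperature improves selectivity toward B.

3.77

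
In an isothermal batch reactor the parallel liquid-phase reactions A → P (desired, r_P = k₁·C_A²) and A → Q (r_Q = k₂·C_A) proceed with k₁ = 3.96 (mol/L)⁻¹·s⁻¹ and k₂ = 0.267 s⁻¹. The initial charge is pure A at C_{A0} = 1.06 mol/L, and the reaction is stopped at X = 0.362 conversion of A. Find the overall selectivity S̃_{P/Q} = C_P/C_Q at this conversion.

C_A = C_{A0}(1−X) = 0.6763 mol/L.
Along a PFR/batch, dC_Q/dC_A = −r_Q/(r_P+r_Q) = −k₂/(k₂+k₁·C_A).
Integrating from C_{A0} to C_A: C_Q = (0.267/3.96)·ln[(0.267+3.96·1.06)/(0.267+3.96·0.676)] = 0.06742·ln(4.465/2.945) = 0.02805 mol/L.
Then C_P = (C_{A0}−C_A) − C_Q = 0.3837 − 0.02805 = 0.3557 mol/L.
S̃_{P/Q} = C_P/C_Q = 0.3557/0.02805 = 12.7.

12.7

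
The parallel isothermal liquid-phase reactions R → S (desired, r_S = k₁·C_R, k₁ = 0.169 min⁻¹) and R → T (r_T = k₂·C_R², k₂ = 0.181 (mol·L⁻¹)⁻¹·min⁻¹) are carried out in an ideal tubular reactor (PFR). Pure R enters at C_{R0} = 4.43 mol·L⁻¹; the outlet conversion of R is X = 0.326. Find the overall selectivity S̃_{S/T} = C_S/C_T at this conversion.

C_R = C_{R0}(1−X) = 2.986 mol·L⁻¹.
Along a PFR/batch, dC_S/dC_R = −r_S/(r_S+r_T) = −k₁/(k₁+k₂·C_R).
Integrating from C_{R0} to C_R: C_S = (0.169/0.181)·ln[(0.169+0.181·4.43)/(0.169+0.181·2.99)] = 0.9337·ln(0.9708/0.7094) = 0.2929 mol·L⁻¹.
C_T = (C_{R0}−C_R)−C_S = 1.151 mol·L⁻¹; S̃_{S/T} = 0.2929/1.151 = 0.254.

0.254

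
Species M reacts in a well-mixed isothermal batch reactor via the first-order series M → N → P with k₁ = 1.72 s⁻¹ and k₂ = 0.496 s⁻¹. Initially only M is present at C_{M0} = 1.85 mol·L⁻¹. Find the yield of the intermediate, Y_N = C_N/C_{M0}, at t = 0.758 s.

0.583

For first-order series with pure M initially, C_N(t) = k₁C_{M0}/(k₂−k₁)·(e^(−k₁t) − e^(−k₂t)).
e^(−k₁t) = e^(−1.72×0.758) = e^(−1.304) = 0.2715; e^(−k₂t) = e^(−0.3760) = 0.6866.
C_N = 1.72×1.85/(0.496−1.72) × (0.2715−0.6866) = (-2.600)×(-0.4151) = 1.079 mol·L⁻¹.
Y_N = C_N/C_{M0} = 1.079/1.85 = 0.583.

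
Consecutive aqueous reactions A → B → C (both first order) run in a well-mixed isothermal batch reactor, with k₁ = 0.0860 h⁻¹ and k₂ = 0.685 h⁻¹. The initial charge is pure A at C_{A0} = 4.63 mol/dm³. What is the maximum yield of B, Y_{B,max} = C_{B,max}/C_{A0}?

For a first-order series the maximum intermediate yield is C_{B,max}/C_{A0} = (k₁/k₂)^[k₂/(k₂−k₁)].
= (0.0860/0.685)^(0.685/(0.685−0.0860)) = (0.1255)^(1.144) = 0.09320.

0.0932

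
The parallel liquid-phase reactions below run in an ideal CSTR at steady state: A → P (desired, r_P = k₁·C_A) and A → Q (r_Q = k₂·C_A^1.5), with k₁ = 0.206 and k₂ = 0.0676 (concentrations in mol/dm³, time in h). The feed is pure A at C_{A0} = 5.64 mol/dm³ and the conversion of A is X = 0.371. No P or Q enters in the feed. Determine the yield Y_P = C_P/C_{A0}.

Exit C_A = C_{A0}(1−X) = 5.64×0.629 = 3.548 mol/dm³.
Rates in a CSTR are evaluated at the outlet concentration: r_P = 0.206×3.548 = 0.7308, r_Q = 0.0676×3.548^1.5 = 0.4517.
Fraction of consumed A going to P: r_P/(r_P+r_Q) = 0.6180.
C_P = 0.6180·C_{A0}·X = 0.6180×5.64×0.371 = 1.29 mol/dm³; Y_P = C_P/C_{A0} = 0.229.

0.229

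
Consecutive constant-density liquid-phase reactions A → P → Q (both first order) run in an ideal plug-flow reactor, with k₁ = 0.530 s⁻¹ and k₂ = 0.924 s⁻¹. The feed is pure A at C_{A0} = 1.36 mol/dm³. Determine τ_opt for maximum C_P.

Setting dC_P/dτ = 0 gives τ_opt = ln(k₂/k₁)/(k₂−k₁).
= ln(0.924/0.530)/(0.924−0.530) = ln(1.743)/0.3940 = 0.5558/0.3940 = 1.41 s.

1.41 s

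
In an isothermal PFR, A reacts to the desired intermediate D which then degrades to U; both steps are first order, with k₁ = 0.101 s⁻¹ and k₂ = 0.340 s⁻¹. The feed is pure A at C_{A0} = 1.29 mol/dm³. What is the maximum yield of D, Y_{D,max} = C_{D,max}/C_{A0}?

For a first-order series the maximum intermediate yield is C_{D,max}/C_{A0} = (k₁/k₂)^[k₂/(k₂−k₁)].
= (0.101/0.340)^(0.340/(0.340−0.101)) = (0.2971)^(1.423) = 0.1779.

0.178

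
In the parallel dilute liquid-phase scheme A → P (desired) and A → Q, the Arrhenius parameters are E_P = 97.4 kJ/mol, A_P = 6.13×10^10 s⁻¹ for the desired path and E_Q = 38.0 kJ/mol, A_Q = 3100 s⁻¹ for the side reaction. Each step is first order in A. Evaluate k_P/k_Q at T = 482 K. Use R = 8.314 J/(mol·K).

With equal orders, S_{P/Q} = k_P/k_Q = (A_P/A_Q)·exp[(E_Q−E_P)/(RT)].
(E_Q−E_P)/(RT) = (38.0−97.4)×10³/(8.314×482) = -59400/4007 = -14.82.
k_P/k_Q = (6.13×10^10/3100)·exp(-14.82) = 1.977×10^7 × 3.652×10^-7 = 7.22.
Since E_P > E_Q, raising the temperature improves selectivity toward P.

7.22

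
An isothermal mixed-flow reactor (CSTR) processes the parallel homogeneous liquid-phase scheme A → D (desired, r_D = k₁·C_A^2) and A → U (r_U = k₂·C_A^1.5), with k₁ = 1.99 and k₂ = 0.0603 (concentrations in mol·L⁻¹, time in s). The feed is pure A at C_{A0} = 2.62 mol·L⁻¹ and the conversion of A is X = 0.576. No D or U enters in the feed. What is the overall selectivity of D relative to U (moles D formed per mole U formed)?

34.8

Exit C_A = C_{A0}(1−X) = 2.62×0.424 = 1.111 mol·L⁻¹.
In a CSTR the entire volume is at exit conditions, so r_D = 1.99×1.111^2 = 2.456 and r_U = 0.0603×1.111^1.5 = 0.07060.
Overall selectivity = C_D/C_U = r_Dτ/(r_Uτ) = r_D/r_U = 34.8.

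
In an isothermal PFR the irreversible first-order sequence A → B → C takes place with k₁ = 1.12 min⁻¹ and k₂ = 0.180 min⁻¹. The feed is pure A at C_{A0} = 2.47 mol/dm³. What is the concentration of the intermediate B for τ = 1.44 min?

The intermediate concentration in a first-order A→B→C sequence is C_B = k₁C_{A0}(e^(−k₁τ) − e^(−k₂τ))/(k₂−k₁).
e^(−k₁τ) = e^(−1.12×1.44) = e^(−1.613) = 0.1993; e^(−k₂τ) = e^(−0.2592) = 0.7717.
C_B = 1.12×2.47/(0.180−1.12) × (0.1993−0.7717) = (-2.943)×(-0.5723) = 1.684 mol/dm³.

1.68 mol/dm³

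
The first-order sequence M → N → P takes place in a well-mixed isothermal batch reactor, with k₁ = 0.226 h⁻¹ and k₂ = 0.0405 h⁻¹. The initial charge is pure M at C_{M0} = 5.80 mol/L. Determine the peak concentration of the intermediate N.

At the optimum, C_{N,max}/C_{M0} = (k₁/k₂)^[k₂/(k₂−k₁)].
= (0.226/0.0405)^(0.0405/(0.0405−0.226)) = (5.580)^(-0.2183) = 0.6870.
C_{N,max} = 0.6870×5.80 = 3.98 mol/L.

3.98 mol/L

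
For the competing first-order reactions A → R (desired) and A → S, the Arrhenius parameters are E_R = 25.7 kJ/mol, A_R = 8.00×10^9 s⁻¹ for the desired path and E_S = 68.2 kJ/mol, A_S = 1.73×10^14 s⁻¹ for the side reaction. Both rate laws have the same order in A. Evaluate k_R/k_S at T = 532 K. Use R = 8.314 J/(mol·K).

Since both paths have the same order in A, the concentration cancels and S_{R/S} = k_R/k_S = (A_R/A_S)·exp[(E_S−E_R)/(RT)].
(E_S−E_R)/(RT) = (68.2−25.7)×10³/(8.314×532) = 42500/4423 = 9.609.
k_R/k_S = (8.00×10^9/1.73×10^14)·exp(9.609) = 4.624×10^-5 × 14895 = 0.689.
Since E_R < E_S, lowering the temperature improves selectivity toward R.

0.689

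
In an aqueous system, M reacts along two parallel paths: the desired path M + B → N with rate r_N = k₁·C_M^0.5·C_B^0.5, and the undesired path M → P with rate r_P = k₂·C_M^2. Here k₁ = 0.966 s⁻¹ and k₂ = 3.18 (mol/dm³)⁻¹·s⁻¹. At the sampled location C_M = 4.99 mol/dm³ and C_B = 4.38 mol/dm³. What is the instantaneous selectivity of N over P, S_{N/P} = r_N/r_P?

0.0570

S_{N/P} = r_N/r_P = (k₁·C_M^0.5·C_B^0.5)/(k₂·C_M^2) = (k₁/k₂)·C_M^-1.5·C_B^0.5.
= (0.966×4.990^0.5×4.380^0.5) / (3.18×4.990^2) = 4.516/79.18 = 0.0570.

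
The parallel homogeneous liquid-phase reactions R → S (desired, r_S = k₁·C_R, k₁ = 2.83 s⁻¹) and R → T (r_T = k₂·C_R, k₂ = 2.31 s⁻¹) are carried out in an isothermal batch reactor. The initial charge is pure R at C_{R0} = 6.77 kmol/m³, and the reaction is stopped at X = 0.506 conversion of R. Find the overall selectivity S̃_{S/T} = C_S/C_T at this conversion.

1.23

C_R = C_{R0}(1−X) = 3.344 kmol/m³.
Both paths are first order in R, so the instantaneous fraction to S is constant: dC_S/d(−C_R) = k₁/(k₁+k₂) = 0.5506.
C_S = 0.5506·(C_{R0}−C_R) = 0.5506×3.426 = 1.89 kmol/m³.
C_T = (C_{R0}−C_R)−C_S = 1.540 kmol/m³; S̃_{S/T} = 1.886/1.540 = 1.23.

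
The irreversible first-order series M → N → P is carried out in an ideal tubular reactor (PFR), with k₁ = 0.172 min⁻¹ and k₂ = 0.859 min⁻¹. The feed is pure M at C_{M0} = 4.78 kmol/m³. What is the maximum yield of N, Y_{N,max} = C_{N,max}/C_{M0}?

0.134

For a first-order series the maximum intermediate yield is C_{N,max}/C_{M0} = (k₁/k₂)^[k₂/(k₂−k₁)].
= (0.172/0.859)^(0.859/(0.859−0.172)) = (0.2002)^(1.250) = 0.1339.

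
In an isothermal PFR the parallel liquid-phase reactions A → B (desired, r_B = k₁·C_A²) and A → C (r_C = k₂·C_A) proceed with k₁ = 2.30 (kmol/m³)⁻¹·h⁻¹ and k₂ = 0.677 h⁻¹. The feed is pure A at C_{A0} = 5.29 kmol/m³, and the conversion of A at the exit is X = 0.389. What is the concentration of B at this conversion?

C_A = C_{A0}(1−X) = 3.232 kmol/m³.
Along a PFR/batch, dC_C/dC_A = −r_C/(r_B+r_C) = −k₂/(k₂+k₁·C_A).
Integrating from C_{A0} to C_A: C_C = (0.677/2.30)·ln[(0.677+2.30·5.29)/(0.677+2.30·3.23)] = 0.2943·ln(12.84/8.111) = 0.1353 kmol/m³.
Then C_B = (C_{A0}−C_A) − C_C = 2.058 − 0.1353 = 1.923 kmol/m³.

1.92 kmol/m³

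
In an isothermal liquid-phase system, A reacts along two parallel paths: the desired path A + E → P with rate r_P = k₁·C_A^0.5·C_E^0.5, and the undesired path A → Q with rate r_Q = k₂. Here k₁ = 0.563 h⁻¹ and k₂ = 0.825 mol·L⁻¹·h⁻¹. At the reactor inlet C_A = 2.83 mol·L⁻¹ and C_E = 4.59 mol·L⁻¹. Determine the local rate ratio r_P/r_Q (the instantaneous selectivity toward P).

2.46

S_{P/Q} = r_P/r_Q = (k₁·C_A^0.5·C_E^0.5)/(k₂) = (k₁/k₂)·C_A^0.5·C_E^0.5.
= (0.563×2.830^0.5×4.590^0.5) / (0.825) = 2.029/0.8250 = 2.46.
Since the desired path is higher order in A, keeping C_A high (PFR or concentrated feed) favours P.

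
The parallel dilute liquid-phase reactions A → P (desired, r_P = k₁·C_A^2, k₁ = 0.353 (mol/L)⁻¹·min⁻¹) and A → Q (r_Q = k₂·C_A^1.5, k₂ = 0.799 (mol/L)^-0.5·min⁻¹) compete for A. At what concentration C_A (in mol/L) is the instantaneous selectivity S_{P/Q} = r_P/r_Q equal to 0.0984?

0.0496 mol/L

S_{P/Q} = (k₁/k₂)·C_A^0.5 ⇒ C_A = (S·k₂/k₁)^(2).
= (0.0984×0.799/0.353)^(2) = (0.2227)^(2) = 0.0496 mol/L.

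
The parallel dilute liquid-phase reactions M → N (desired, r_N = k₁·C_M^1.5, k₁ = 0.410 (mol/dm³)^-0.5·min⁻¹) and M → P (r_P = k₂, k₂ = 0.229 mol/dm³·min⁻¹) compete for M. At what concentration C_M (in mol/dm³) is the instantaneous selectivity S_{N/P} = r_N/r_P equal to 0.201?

S_{N/P} = (k₁/k₂)·C_M^1.5 ⇒ C_M = (S·k₂/k₁)^(1/1.5).
= (0.201×0.229/0.410)^(0.6667) = (0.1123)^(0.6667) = 0.233 mol/dm³.

0.233 mol/dm³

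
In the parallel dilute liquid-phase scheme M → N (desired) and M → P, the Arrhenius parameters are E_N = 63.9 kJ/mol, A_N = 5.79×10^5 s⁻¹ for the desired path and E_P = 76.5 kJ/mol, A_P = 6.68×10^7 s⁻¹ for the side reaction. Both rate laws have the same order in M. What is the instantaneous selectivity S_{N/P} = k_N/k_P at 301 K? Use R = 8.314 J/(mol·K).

1.33

Since both paths have the same order in M, the concentration cancels and S_{N/P} = k_N/k_P = (A_N/A_P)·exp[(E_P−E_N)/(RT)].
(E_P−E_N)/(RT) = (76.5−63.9)×10³/(8.314×301) = 12600/2503 = 5.035.
k_N/k_P = (5.79×10^5/6.68×10^7)·exp(5.035) = 0.008668 × 153.7 = 1.33.
Since E_N < E_P, lowering the temperature improves selectivity toward N.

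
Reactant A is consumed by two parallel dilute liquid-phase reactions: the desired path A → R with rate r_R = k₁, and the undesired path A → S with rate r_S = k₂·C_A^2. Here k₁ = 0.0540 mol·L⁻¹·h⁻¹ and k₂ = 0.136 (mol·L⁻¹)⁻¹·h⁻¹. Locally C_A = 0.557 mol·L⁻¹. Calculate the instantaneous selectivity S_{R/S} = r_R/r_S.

S_{R/S} = r_R/r_S = (k₁)/(k₂·C_A^2) = (k₁/k₂)·C_A^-2.
= (0.0540) / (0.136×0.5570^2) = 0.05400/0.04219 = 1.28.
The undesired path is higher order in A, so low C_A (CSTR or dilute feed) favours R.

1.28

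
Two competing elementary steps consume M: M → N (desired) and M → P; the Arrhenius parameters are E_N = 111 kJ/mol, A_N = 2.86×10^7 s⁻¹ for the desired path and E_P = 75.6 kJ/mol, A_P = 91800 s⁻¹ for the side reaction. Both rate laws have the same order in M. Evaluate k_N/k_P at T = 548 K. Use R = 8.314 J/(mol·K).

With equal orders, S_{N/P} = k_N/k_P = (A_N/A_P)·exp[(E_P−E_N)/(RT)].
(E_P−E_N)/(RT) = (75.6−111)×10³/(8.314×548) = -35400/4556 = -7.770.
k_N/k_P = (2.86×10^7/91800)·exp(-7.770) = 311.5 × 4.223×10^-4 = 0.132.
Since E_N > E_P, raising the temperature improves selectivity toward N.

0.132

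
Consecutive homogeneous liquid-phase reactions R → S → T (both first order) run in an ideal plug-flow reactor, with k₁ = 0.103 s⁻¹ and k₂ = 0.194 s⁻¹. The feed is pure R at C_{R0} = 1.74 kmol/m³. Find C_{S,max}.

At the optimum, C_{S,max}/C_{R0} = (k₁/k₂)^[k₂/(k₂−k₁)].
= (0.103/0.194)^(0.194/(0.194−0.103)) = (0.5309)^(2.132) = 0.2593.
C_{S,max} = 0.2593×1.74 = 0.451 kmol/m³.

0.451 kmol/m³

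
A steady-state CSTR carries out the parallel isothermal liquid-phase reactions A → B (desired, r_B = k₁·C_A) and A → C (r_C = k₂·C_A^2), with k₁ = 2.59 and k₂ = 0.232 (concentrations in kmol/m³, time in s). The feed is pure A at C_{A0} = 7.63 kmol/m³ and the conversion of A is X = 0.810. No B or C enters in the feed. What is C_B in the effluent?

Exit C_A = C_{A0}(1−X) = 7.63×0.190 = 1.450 kmol/m³.
A CSTR operates uniformly at the exit composition, giving r_B = 3.755 and r_C = 0.4876 (each k·C_A^n at C_A = 1.450).
Fraction of consumed A going to B: r_B/(r_B+r_C) = 0.8851.
C_B = 0.8851·C_{A0}·X = 0.8851×7.63×0.810 = 5.47 kmol/m³.

5.47 kmol/m³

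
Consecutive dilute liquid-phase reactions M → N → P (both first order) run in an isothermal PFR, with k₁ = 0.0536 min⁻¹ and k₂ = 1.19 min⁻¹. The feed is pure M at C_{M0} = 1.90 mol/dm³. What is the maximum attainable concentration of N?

At the optimum, C_{N,max}/C_{M0} = (k₁/k₂)^[k₂/(k₂−k₁)].
= (0.0536/1.19)^(1.19/(1.19−0.0536)) = (0.04504)^(1.047) = 0.03891.
C_{N,max} = 0.03891×1.90 = 0.0739 mol/dm³.

0.0739 mol/dm³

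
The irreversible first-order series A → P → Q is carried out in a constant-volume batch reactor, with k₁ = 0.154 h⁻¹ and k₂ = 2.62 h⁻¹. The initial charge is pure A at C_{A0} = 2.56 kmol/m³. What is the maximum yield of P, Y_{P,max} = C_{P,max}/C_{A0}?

0.0492

For a first-order series the maximum intermediate yield is C_{P,max}/C_{A0} = (k₁/k₂)^[k₂/(k₂−k₁)].
= (0.154/2.62)^(2.62/(2.62−0.154)) = (0.05878)^(1.062) = 0.04924.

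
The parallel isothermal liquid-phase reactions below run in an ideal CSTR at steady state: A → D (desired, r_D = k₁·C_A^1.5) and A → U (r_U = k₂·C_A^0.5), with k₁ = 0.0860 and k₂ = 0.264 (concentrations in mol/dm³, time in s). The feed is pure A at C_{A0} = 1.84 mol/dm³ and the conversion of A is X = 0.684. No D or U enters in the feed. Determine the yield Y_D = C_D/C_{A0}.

0.109

Exit C_A = C_{A0}(1−X) = 1.84×0.316 = 0.5814 mol/dm³.
In a CSTR the entire volume is at exit conditions, so r_D = 0.0860×0.5814^1.5 = 0.03813 and r_U = 0.264×0.5814^0.5 = 0.2013.
Fraction of consumed A going to D: r_D/(r_D+r_U) = 0.1592.
C_D = 0.1592·C_{A0}·X = 0.1592×1.84×0.684 = 0.200 mol/dm³; Y_D = C_D/C_{A0} = 0.109.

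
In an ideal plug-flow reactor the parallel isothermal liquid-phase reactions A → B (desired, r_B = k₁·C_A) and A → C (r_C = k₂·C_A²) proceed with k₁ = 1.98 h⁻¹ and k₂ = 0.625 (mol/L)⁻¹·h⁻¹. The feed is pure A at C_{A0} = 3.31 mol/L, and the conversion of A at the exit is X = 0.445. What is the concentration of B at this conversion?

0.817 mol/L

C_A = C_{A0}(1−X) = 1.837 mol/L.
Along a PFR/batch, dC_B/dC_A = −r_B/(r_B+r_C) = −k₁/(k₁+k₂·C_A).
Integrating from C_{A0} to C_A: C_B = (1.98/0.625)·ln[(1.98+0.625·3.31)/(1.98+0.625·1.84)] = 3.168·ln(4.049/3.128) = 0.8172 mol/L.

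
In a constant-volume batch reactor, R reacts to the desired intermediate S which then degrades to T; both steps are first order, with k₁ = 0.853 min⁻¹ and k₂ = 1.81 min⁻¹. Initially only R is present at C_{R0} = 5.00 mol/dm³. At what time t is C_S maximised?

0.786 min

For first-order series the maximum of C_S occurs at t_opt = ln(k₂/k₁)/(k₂−k₁).
= ln(1.81/0.853)/(1.81−0.853) = ln(2.122)/0.9570 = 0.7523/0.9570 = 0.786 min.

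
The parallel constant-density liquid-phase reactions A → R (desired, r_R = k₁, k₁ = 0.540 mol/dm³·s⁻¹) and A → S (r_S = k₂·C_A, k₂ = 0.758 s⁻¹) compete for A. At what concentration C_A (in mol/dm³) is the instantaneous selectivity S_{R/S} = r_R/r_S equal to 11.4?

S_{R/S} = (k₁/k₂)·C_A⁻¹ ⇒ C_A = (S·k₂/k₁)^(-1).
= (11.4×0.758/0.540)^(-1) = (16.00)^(-1) = 0.0625 mol/dm³.

0.0625 mol/dm³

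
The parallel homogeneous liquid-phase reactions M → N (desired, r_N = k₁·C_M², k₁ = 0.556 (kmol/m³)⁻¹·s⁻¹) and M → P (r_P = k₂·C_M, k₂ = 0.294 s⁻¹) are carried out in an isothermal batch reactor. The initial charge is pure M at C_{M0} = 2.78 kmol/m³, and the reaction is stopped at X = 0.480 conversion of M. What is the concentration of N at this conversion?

C_M = C_{M0}(1−X) = 1.446 kmol/m³.
Along a PFR/batch, dC_P/dC_M = −r_P/(r_N+r_P) = −k₂/(k₂+k₁·C_M).
Integrating from C_{M0} to C_M: C_P = (0.294/0.556)·ln[(0.294+0.556·2.78)/(0.294+0.556·1.45)] = 0.5288·ln(1.840/1.098) = 0.2730 kmol/m³.
Then C_N = (C_{M0}−C_M) − C_P = 1.334 − 0.2730 = 1.061 kmol/m³.

1.06 kmol/m³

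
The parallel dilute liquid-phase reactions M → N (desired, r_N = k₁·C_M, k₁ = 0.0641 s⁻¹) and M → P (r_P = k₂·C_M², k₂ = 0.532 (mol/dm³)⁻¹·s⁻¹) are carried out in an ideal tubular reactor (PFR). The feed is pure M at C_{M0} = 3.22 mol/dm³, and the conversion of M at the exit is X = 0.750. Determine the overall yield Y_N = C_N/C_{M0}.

0.0480

C_M = C_{M0}(1−X) = 0.8050 mol/dm³.
Along a PFR/batch, dC_N/dC_M = −r_N/(r_N+r_P) = −k₁/(k₁+k₂·C_M).
Integrating from C_{M0} to C_M: C_N = (0.0641/0.532)·ln[(0.0641+0.532·3.22)/(0.0641+0.532·0.805)] = 0.1205·ln(1.777/0.4924) = 0.1547 mol/dm³.
Y_N = C_N/C_{M0} = 0.1547/3.22 = 0.0480.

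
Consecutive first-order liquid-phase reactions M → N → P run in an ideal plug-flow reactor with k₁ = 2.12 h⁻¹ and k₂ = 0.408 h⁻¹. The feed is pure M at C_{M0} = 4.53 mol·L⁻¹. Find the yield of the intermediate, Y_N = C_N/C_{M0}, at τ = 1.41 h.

The intermediate concentration in a first-order A→B→C sequence is C_N = k₁C_{M0}(e^(−k₁τ) − e^(−k₂τ))/(k₂−k₁).
e^(−k₁τ) = e^(−2.12×1.41) = e^(−2.989) = 0.05033; e^(−k₂τ) = e^(−0.5753) = 0.5625.
C_N = 2.12×4.53/(0.408−2.12) × (0.05033−0.5625) = (-5.610)×(-0.5122) = 2.873 mol·L⁻¹.
Y_N = C_N/C_{M0} = 2.873/4.53 = 0.634.

0.634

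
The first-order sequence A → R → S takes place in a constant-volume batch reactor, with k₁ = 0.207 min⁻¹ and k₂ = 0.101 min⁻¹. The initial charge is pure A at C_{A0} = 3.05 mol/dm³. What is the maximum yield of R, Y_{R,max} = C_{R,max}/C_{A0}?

0.505

For a first-order series the maximum intermediate yield is C_{R,max}/C_{A0} = (k₁/k₂)^[k₂/(k₂−k₁)].
= (0.207/0.101)^(0.101/(0.101−0.207)) = (2.050)^(-0.9528) = 0.5047.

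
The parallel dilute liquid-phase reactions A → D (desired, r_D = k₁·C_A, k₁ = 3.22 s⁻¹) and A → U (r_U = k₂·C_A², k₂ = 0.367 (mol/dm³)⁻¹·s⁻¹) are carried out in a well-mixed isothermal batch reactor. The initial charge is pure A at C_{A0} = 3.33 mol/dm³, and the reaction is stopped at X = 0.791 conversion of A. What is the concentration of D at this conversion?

C_A = C_{A0}(1−X) = 0.6960 mol/dm³.
Along a PFR/batch, dC_D/dC_A = −r_D/(r_D+r_U) = −k₁/(k₁+k₂·C_A).
Integrating from C_{A0} to C_A: C_D = (3.22/0.367)·ln[(3.22+0.367·3.33)/(3.22+0.367·0.696)] = 8.774·ln(4.442/3.475) = 2.153 mol/dm³.

2.15 mol/dm³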